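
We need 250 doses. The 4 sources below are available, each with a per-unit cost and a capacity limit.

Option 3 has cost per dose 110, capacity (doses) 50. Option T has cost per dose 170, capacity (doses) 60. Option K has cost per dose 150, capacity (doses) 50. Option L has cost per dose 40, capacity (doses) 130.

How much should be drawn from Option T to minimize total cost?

Use sources in increasing cost order.
Take 130 from Option L at 40 → need 120 more.
Option 3 at 110: take all 50 doses → 70 still needed.
Option K (150): use full 50 → 20 doses to go.
Option T at 170: take 20 of its 60 → requirement met.

20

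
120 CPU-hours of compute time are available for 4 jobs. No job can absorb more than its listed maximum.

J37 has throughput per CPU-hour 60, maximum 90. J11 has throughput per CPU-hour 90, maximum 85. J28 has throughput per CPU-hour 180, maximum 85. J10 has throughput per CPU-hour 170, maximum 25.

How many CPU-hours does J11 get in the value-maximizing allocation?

10

Highest throughput per CPU-hour first: J28 180 > J10 170 > J11 90 > J37 60.
Give J28 85 to hit its cap of 85 ; 35 left.
Give J10 25 to hit its cap of 25 ; 10 left.
J11: +10 (room for 85) → 10. Pool exhausted.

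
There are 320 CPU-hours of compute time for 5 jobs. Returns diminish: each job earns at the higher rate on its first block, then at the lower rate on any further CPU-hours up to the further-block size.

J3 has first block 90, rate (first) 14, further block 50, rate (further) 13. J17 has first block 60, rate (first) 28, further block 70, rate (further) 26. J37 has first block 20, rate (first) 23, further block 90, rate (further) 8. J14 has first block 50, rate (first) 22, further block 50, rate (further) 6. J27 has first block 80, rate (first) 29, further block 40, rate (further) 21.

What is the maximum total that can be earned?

8220

Order all 10 blocks by rate: J27/tier1 29 > J17/tier1 28 > J17/tier2 26 > J37/tier1 23 > J14/tier1 22 > J27/tier2 21 > J3/tier1 14 > J3/tier2 13 > J37/tier2 8 > J14/tier2 6.
Fill J27 tier1 block (80 at 29) ; 240 left.
J17/tier1 (28): +60 ; 180 left.
J17/tier2 (26): +70 ; 110 left.
Fill J37 tier1 block (20 at 23) ; 90 left.
J14/tier1 (22): +50 ; 40 left.
Fill J27 tier2 block (40 at 21) ; 0 left.
Total = 29×80 + 28×60 + 26×70 + 23×20 + 22×50 + 21×40 = 8220.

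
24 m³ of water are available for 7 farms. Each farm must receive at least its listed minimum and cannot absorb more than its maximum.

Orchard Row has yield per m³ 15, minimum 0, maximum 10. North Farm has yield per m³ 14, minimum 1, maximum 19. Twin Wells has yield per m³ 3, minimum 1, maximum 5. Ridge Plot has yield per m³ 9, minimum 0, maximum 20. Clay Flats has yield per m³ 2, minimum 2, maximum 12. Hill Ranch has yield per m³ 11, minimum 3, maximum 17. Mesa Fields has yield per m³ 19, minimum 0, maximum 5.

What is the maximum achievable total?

Meeting every minimum uses 0+1+1+0+2+3+0 = 7 m³, leaving 17.
Order the farms by yield per m³: Mesa Fields 19 > Orchard Row 15 > North Farm 14 > Hill Ranch 11 > Ridge Plot 9 > Twin Wells 3 > Clay Flats 2.
Mesa Fields takes 5 more to reach its cap of 5 ; 12 left.
Orchard Row: +10 to 10 (cap) ; 2 left.
North Farm: +2 (room for 18) → 3. Pool exhausted.
Total = 15×10 + 14×3 + 3×1 + 2×2 + 11×3 + 19×5 = 327.

327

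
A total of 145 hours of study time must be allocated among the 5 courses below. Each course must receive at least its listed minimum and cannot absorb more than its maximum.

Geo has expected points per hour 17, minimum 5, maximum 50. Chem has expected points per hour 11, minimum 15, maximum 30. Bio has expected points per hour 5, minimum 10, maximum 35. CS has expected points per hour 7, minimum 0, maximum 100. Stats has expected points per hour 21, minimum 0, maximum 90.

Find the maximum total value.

2615

Meeting every minimum uses 5+15+10+0+0 = 30 hours, leaving 115.
Order the courses by expected points per hour: Stats 21 > Geo 17 > Chem 11 > CS 7 > Bio 5.
Stats takes 90 more to reach its cap of 90 ; 25 left.
Only 25 left; Geo takes them to reach 30.
Total = 17×30 + 11×15 + 5×10 + 21×90 = 2615.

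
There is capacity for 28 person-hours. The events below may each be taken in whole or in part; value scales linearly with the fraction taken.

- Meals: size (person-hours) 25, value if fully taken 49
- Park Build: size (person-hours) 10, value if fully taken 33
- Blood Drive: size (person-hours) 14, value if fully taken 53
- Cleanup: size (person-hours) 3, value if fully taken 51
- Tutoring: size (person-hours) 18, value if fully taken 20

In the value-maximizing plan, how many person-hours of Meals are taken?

1

Sort by value density: Cleanup 51/3≈17, Blood Drive 53/14≈3.79, Park Build 33/10≈3.3, Meals 49/25≈1.96, Tutoring 20/18≈1.11.
Take all of Cleanup (3 person-hours, value 51) ; 25 person-hours left.
Blood Drive: take in full, 14 person-hours for value 53 ; 11 left.
Take all of Park Build (10 person-hours, value 33) ; 1 person-hours left.
Fill the last 1 person-hours with part of Meals: 1/25 of it earns 1.96.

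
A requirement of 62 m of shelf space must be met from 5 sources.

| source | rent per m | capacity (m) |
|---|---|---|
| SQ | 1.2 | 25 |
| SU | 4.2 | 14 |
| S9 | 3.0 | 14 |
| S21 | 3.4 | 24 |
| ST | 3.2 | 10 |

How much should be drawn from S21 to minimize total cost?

13

Fill from the cheapest source first.
Take 25 from SQ at 1.2 — need 37 more.
S9 (3.0): use full 14 — 23 m to go.
Take 10 from ST at 3.2 — need 13 more.
S21 (3.4): take the remaining 13 — done.
SU: unused.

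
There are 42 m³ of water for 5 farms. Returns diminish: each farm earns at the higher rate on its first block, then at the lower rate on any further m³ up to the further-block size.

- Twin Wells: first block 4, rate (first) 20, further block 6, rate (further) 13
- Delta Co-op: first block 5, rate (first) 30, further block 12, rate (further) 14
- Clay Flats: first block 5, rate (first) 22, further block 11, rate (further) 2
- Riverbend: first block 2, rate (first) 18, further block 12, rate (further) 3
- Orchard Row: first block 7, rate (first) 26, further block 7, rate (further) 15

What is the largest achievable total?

831

Order all 10 blocks by rate: Delta Co-op/T1 30 > Orchard Row/T1 26 > Clay Flats/T1 22 > Twin Wells/T1 20 > Riverbend/T1 18 > Orchard Row/T2 15 > Delta Co-op/T2 14 > Twin Wells/T2 13 > Riverbend/T2 3 > Clay Flats/T2 2.
Fill Delta Co-op T1 block (5 at 30) → 37 left.
Fill Orchard Row T1 block (7 at 26) → 30 left.
Clay Flats T1 at 22: fill all 5 → 25 left.
Twin Wells/T1 (20): +4 → 21 left.
Riverbend/T1 (18): +2 → 19 left.
Fill Orchard Row T2 block (7 at 15) → 12 left.
Fill Delta Co-op T2 block (12 at 14) → 0 left.
Total = 30×5 + 26×7 + 22×5 + 20×4 + 18×2 + 15×7 + 14×12 = 831.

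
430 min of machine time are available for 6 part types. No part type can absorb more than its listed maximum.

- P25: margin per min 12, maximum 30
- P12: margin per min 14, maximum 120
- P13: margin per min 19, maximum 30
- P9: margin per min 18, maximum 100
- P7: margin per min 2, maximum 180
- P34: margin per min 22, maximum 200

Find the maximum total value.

8170

Order the part types by margin per min: P34 22 > P13 19 > P9 18 > P12 14 > P25 12 > P7 2.
Give P34 200 to hit its cap of 200 → 230 left.
P13: +30 to 30 (cap) → 200 left.
Give P9 100 to hit its cap of 100 → 100 left.
Only 100 left; P12 takes them to reach 100.
Total = 14×100 + 19×30 + 18×100 + 22×200 = 8170.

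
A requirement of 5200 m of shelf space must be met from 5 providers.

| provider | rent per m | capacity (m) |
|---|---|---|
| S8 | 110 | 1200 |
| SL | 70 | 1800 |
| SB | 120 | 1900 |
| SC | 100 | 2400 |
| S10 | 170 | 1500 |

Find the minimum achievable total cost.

476000

Use providers in increasing cost order.
SL (70): use full 1800 — 3400 m to go.
SC (100): use full 2400 — 1000 m to go.
Take 1000 from S8 at 110 to finish.
SB, S10: unused.
Cost = 1800×70 + 2400×100 + 1000×110 = 476000.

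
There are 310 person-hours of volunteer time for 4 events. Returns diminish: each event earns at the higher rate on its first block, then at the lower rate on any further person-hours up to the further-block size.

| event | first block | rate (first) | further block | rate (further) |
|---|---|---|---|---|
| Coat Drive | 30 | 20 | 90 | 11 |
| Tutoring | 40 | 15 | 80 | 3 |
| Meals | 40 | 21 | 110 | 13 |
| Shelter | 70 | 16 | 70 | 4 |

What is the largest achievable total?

4810

Order all 8 blocks by rate: Meals/tier1 21 > Coat Drive/tier1 20 > Shelter/tier1 16 > Tutoring/tier1 15 > Meals/tier2 13 > Coat Drive/tier2 11 > Shelter/tier2 4 > Tutoring/tier2 3.
Meals/tier1 (21): +40 → 270 left.
Coat Drive tier1 at 20: fill all 30 → 240 left.
Fill Shelter tier1 block (70 at 16) → 170 left.
Tutoring tier1 at 15: fill all 40 → 130 left.
Meals tier2 at 13: fill all 110 → 20 left.
Coat Drive tier2 at 11: only 20 left, fill 20.
Total = 21×40 + 20×30 + 16×70 + 15×40 + 13×110 + 11×20 = 4810.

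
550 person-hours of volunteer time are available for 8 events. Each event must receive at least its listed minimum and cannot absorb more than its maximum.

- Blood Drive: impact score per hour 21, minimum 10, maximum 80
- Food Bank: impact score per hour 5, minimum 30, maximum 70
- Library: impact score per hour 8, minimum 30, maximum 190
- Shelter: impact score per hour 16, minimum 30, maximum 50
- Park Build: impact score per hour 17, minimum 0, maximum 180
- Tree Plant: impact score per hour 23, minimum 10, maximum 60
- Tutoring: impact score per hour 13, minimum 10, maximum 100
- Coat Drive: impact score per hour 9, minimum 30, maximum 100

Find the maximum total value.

8750

Meeting every minimum uses 10+30+30+30+0+10+10+30 = 150 person-hours, leaving 400.
Highest impact score per hour first: Tree Plant 23 > Blood Drive 21 > Park Build 17 > Shelter 16 > Tutoring 13 > Coat Drive 9 > Library 8 > Food Bank 5.
Give Tree Plant 50 more to hit its cap of 60 → 350 left.
Blood Drive takes 70 more to reach its cap of 80 → 280 left.
Park Build takes 180 more to reach its cap of 180 → 100 left.
Shelter: +20 to 50 (cap) → 80 left.
Only 80 left; Tutoring takes them to reach 90.
Total = 21×80 + 5×30 + 8×30 + 16×50 + 17×180 + 23×60 + 13×90 + 9×30 = 8750.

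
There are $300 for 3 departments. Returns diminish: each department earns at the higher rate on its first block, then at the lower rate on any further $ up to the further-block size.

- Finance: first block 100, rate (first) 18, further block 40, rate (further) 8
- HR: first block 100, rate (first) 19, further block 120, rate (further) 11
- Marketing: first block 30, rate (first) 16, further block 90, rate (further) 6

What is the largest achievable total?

4950

Order all 6 blocks by rate: HR/tier1 19 > Finance/tier1 18 > Marketing/tier1 16 > HR/tier2 11 > Finance/tier2 8 > Marketing/tier2 6.
HR tier1 at 19: fill all 100 — 200 left.
Finance/tier1 (18): +100 — 100 left.
Marketing/tier1 (16): +30 — 70 left.
HR tier2 at 11: only 70 left, fill 70.
Total = 19×100 + 18×100 + 16×30 + 11×70 = 4950.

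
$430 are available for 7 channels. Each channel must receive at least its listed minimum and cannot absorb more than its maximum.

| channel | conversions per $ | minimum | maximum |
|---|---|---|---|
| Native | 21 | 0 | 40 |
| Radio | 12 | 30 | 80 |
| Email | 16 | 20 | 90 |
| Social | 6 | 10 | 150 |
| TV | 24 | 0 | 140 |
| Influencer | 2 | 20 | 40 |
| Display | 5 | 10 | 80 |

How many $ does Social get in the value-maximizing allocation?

Meeting every minimum uses 0+30+20+10+0+20+10 = 90 $, leaving 340.
Rank by conversions per $: TV 24 > Native 21 > Email 16 > Radio 12 > Social 6 > Display 5 > Influencer 2.
TV: +140 to 140 (cap) — 200 left.
Native takes 40 more to reach its cap of 40 — 160 left.
Email: +70 to 90 (cap) — 90 left.
Give Radio 50 more to hit its cap of 80 — 40 left.
Social has room for 140 more but only 40 remain, so it gets 50.

50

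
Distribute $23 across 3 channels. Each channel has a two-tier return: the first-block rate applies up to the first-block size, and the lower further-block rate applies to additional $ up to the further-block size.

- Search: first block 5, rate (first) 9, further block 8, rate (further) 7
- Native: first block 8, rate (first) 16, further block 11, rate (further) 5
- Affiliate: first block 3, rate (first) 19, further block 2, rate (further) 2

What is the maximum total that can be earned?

Rank every tier by rate: Affiliate/tier1 19 > Native/tier1 16 > Search/tier1 9 > Search/tier2 7 > Native/tier2 5 > Affiliate/tier2 2.
Affiliate/tier1 (19): +3 ; 20 left.
Fill Native tier1 block (8 at 16) ; 12 left.
Search tier1 at 9: fill all 5 ; 7 left.
7 remain; put them into Search tier2 at 7.
Total = 19×3 + 16×8 + 9×5 + 7×7 = 279.

279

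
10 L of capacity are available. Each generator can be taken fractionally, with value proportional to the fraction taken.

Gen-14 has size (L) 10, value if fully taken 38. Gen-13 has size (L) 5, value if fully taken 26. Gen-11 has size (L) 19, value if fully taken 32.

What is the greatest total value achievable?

45

Rank by value-to-size ratio: Gen-13 26/5≈5.2, Gen-14 38/10≈3.8, Gen-11 32/19≈1.68.
Take all of Gen-13 (5 L, value 26) ; 5 L left.
5 L left: a 5/10 share of Gen-14 gives 38×5/10 = 19.
Total value = 45.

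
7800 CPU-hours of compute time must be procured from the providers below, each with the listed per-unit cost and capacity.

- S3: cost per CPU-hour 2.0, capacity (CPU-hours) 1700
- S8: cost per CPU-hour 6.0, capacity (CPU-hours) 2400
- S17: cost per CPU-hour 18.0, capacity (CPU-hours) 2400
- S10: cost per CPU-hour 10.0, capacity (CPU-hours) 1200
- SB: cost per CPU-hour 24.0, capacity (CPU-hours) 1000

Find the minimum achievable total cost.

Use providers in increasing cost order.
Take 1700 from S3 at 2.0 ; need 6100 more.
S8 (6.0): use full 2400 ; 3700 CPU-hours to go.
S10 (10.0): use full 1200 ; 2500 CPU-hours to go.
Take 2400 from S17 at 18.0 ; need 100 more.
Take 100 from SB at 24.0 to finish.
Cost = 1700×2.0 + 2400×6.0 + 1200×10.0 + 2400×18.0 + 100×24.0 = 75400.

75400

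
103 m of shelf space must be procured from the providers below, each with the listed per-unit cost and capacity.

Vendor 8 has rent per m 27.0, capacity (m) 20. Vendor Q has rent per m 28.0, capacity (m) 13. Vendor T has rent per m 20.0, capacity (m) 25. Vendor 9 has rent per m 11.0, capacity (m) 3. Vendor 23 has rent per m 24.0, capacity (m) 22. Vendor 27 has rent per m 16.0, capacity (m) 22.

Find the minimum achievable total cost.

2261

Cheapest first:
Vendor 9 (11.0): use full 3 → 100 m to go.
Vendor 27 (16.0): use full 22 → 78 m to go.
Vendor T at 20.0: take all 25 m → 53 still needed.
Vendor 23 at 24.0: take all 22 m → 31 still needed.
Take 20 from Vendor 8 at 27.0 → need 11 more.
Take 11 from Vendor Q at 28.0 to finish.
Cost = 3×11.0 + 22×16.0 + 25×20.0 + 22×24.0 + 20×27.0 + 11×28.0 = 2261.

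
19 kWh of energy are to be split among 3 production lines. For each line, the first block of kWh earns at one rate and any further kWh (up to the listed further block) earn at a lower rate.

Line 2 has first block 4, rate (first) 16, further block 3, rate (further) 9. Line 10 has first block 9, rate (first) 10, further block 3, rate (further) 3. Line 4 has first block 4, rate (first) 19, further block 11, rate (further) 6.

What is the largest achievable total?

Rank every tier by rate: Line 4/tier1 19 > Line 2/tier1 16 > Line 10/tier1 10 > Line 2/tier2 9 > Line 4/tier2 6 > Line 10/tier2 3.
Line 4/tier1 (19): +4 ; 15 left.
Line 2 tier1 at 16: fill all 4 ; 11 left.
Line 10/tier1 (10): +9 ; 2 left.
Line 2/tier2: +2 of 3 at 9; pool empty.
Total = 19×4 + 16×4 + 10×9 + 9×2 = 248.

248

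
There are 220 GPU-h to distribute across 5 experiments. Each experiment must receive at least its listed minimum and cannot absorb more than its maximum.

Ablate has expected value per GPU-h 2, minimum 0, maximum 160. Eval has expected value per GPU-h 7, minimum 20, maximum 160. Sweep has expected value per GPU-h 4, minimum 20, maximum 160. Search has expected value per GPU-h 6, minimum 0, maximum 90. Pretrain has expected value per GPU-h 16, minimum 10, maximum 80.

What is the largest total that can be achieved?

Meeting every minimum uses 0+20+20+0+10 = 50 GPU-h, leaving 170.
Order the experiments by expected value per GPU-h: Pretrain 16 > Eval 7 > Search 6 > Sweep 4 > Ablate 2.
Pretrain takes 70 more to reach its cap of 80 — 100 left.
Eval: +100 (room for 140) → 120. Pool exhausted.
Total = 7×120 + 4×20 + 16×80 = 2200.

2200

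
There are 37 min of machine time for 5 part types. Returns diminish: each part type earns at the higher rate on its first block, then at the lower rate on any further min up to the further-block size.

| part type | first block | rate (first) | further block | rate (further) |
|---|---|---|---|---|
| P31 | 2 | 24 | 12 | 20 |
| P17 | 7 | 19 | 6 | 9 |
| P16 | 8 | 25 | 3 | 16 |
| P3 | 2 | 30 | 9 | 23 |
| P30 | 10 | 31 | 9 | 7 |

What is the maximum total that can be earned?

Treat each block as its own option and order by rate: P30/first 31 > P3/first 30 > P16/first 25 > P31/first 24 > P3/second 23 > P31/second 20 > P17/first 19 > P16/second 16 > P17/second 9 > P30/second 7.
Fill P30 first block (10 at 31) — 27 left.
P3/first (30): +2 — 25 left.
Fill P16 first block (8 at 25) — 17 left.
P31/first (24): +2 — 15 left.
P3/second (23): +9 — 6 left.
P31/second: +6 of 12 at 20; pool empty.
Total = 31×10 + 30×2 + 25×8 + 24×2 + 23×9 + 20×6 = 945.

945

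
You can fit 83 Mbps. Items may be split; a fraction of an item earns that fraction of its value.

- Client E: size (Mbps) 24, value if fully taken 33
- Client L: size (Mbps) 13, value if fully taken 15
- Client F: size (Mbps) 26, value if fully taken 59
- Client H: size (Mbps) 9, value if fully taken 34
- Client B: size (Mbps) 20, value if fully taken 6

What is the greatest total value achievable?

Sort by value density: Client H 34/9≈3.78, Client F 59/26≈2.27, Client E 33/24≈1.38, Client L 15/13≈1.15, Client B 6/20≈0.3.
Take all of Client H (9 Mbps, value 34) → 74 Mbps left.
Take all of Client F (26 Mbps, value 59) → 48 Mbps left.
Client E: take in full, 24 Mbps for value 33 → 24 left.
Take all of Client L (13 Mbps, value 15) → 11 Mbps left.
11 Mbps left: a 11/20 share of Client B gives 6×11/20 = 3.3.
Total value = 144.3.

144.3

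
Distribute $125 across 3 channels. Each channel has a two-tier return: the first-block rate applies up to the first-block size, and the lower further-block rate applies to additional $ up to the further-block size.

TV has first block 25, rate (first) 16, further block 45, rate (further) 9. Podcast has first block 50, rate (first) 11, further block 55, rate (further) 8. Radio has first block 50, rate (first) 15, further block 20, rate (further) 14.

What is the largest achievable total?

1760

Order all 6 blocks by rate: TV/T1 16 > Radio/T1 15 > Radio/T2 14 > Podcast/T1 11 > TV/T2 9 > Podcast/T2 8.
TV T1 at 16: fill all 25 — 100 left.
Radio T1 at 15: fill all 50 — 50 left.
Radio T2 at 14: fill all 20 — 30 left.
Podcast T1 at 11: only 30 left, fill 30.
Total = 16×25 + 15×50 + 14×20 + 11×30 = 1760.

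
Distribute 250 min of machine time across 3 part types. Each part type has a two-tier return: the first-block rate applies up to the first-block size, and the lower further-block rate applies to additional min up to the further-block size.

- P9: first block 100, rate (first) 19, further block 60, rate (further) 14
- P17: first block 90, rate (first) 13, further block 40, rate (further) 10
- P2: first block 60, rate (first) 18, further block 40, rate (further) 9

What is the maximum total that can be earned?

4210

Order all 6 blocks by rate: P9/tier1 19 > P2/tier1 18 > P9/tier2 14 > P17/tier1 13 > P17/tier2 10 > P2/tier2 9.
P9 tier1 at 19: fill all 100 — 150 left.
P2/tier1 (18): +60 — 90 left.
P9 tier2 at 14: fill all 60 — 30 left.
P17 tier1 at 13: only 30 left, fill 30.
Total = 19×100 + 18×60 + 14×60 + 13×30 = 4210.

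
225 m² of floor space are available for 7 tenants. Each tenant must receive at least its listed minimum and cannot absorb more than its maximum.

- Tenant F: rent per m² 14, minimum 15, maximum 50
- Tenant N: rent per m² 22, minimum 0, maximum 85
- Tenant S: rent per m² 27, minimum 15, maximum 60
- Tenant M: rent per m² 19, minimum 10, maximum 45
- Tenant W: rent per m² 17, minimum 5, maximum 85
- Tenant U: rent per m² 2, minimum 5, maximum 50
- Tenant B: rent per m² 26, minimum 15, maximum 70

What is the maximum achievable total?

Meeting every minimum uses 15+0+15+10+5+5+15 = 65 m², leaving 160.
Order the tenants by rent per m²: Tenant S 27 > Tenant B 26 > Tenant N 22 > Tenant M 19 > Tenant W 17 > Tenant F 14 > Tenant U 2.
Tenant S: +45 to 60 (cap) — 115 left.
Tenant B: +55 to 70 (cap) — 60 left.
Tenant N: +60 (room for 85) → 60. Pool exhausted.
Total = 14×15 + 22×60 + 27×60 + 19×10 + 17×5 + 2×5 + 26×70 = 5255.

5255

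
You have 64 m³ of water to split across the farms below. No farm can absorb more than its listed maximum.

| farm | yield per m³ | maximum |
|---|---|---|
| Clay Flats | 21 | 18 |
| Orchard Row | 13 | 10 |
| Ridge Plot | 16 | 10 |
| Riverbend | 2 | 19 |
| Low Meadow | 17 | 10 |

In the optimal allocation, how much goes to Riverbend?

16

Highest yield per m³ first: Clay Flats 21 > Low Meadow 17 > Ridge Plot 16 > Orchard Row 13 > Riverbend 2.
Clay Flats: +18 to 18 (cap) — 46 left.
Low Meadow: +10 to 10 (cap) — 36 left.
Ridge Plot takes 10 to reach its cap of 10 — 26 left.
Give Orchard Row 10 to hit its cap of 10 — 16 left.
Riverbend has room for 19 but only 16 remain, so it gets 16.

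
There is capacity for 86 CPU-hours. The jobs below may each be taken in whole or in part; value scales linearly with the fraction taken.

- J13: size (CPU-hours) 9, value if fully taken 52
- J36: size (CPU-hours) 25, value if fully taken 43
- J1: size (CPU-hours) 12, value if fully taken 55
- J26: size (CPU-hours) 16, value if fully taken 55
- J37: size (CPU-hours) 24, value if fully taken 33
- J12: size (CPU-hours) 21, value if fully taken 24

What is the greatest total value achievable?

238

Sort by value density: J13 52/9≈5.78, J1 55/12≈4.58, J26 55/16≈3.44, J36 43/25≈1.72, J37 33/24≈1.38, J12 24/21≈1.14.
All 9 CPU-hours of J13 fit (value 52) → 77 remain.
All 12 CPU-hours of J1 fit (value 55) → 65 remain.
J26: take in full, 16 CPU-hours for value 55 → 49 left.
All 25 CPU-hours of J36 fit (value 43) → 24 remain.
All 24 CPU-hours of J37 fit (value 33) → 0 remain.
Total value = 238.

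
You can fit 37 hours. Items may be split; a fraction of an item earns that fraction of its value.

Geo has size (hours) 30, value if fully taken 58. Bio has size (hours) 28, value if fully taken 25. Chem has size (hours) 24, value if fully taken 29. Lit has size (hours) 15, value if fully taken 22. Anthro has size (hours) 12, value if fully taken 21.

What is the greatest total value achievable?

70.25

Best value per unit of size first: Geo 58/30≈1.93, Anthro 21/12≈1.75, Lit 22/15≈1.47, Chem 29/24≈1.21, Bio 25/28≈0.893.
Take all of Geo (30 hours, value 58) → 7 hours left.
Fill the last 7 hours with part of Anthro: 7/12 of it earns 12.25.
Total value = 70.25.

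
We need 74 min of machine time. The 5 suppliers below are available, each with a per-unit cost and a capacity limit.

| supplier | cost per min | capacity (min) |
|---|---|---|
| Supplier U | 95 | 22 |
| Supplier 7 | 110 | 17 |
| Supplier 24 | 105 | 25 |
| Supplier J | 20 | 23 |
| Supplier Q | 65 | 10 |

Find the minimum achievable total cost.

Fill from the cheapest supplier first.
Supplier J (20): use full 23 → 51 min to go.
Supplier Q at 65: take all 10 min → 41 still needed.
Supplier U (95): use full 22 → 19 min to go.
Supplier 24 (105): take the remaining 19 → done.
Supplier 7: unused.
Cost = 23×20 + 10×65 + 22×95 + 19×105 = 5195.

5195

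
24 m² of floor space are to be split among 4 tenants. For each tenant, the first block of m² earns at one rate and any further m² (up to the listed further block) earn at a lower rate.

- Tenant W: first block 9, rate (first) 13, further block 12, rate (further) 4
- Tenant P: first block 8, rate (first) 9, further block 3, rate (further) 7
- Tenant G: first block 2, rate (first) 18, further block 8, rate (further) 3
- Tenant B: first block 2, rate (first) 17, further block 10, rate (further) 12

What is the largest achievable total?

316

Rank every tier by rate: Tenant G/T1 18 > Tenant B/T1 17 > Tenant W/T1 13 > Tenant B/T2 12 > Tenant P/T1 9 > Tenant P/T2 7 > Tenant W/T2 4 > Tenant G/T2 3.
Tenant G T1 at 18: fill all 2 ; 22 left.
Tenant B/T1 (17): +2 ; 20 left.
Tenant W/T1 (13): +9 ; 11 left.
Tenant B T2 at 12: fill all 10 ; 1 left.
Tenant P/T1: +1 of 8 at 9; pool empty.
Total = 18×2 + 17×2 + 13×9 + 12×10 + 9×1 = 316.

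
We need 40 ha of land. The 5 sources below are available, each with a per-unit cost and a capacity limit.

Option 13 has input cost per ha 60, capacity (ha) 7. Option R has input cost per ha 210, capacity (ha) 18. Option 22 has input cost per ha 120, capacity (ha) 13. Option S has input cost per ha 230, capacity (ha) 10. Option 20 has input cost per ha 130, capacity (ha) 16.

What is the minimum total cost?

4900

Use sources in increasing cost order.
Take 7 from Option 13 at 60 ; need 33 more.
Option 22 at 120: take all 13 ha ; 20 still needed.
Take 16 from Option 20 at 130 ; need 4 more.
Option R (210): take the remaining 4 ; done.
Option S: unused.
Cost = 7×60 + 13×120 + 16×130 + 4×210 = 4900.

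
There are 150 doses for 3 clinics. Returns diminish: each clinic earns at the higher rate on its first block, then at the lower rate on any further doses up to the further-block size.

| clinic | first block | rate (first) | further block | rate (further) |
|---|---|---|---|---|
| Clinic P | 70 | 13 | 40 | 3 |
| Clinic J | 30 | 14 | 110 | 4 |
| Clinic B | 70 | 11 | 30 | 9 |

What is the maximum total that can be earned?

Order all 6 blocks by rate: Clinic J/T1 14 > Clinic P/T1 13 > Clinic B/T1 11 > Clinic B/T2 9 > Clinic J/T2 4 > Clinic P/T2 3.
Clinic J/T1 (14): +30 — 120 left.
Fill Clinic P T1 block (70 at 13) — 50 left.
Clinic B/T1: +50 of 70 at 11; pool empty.
Total = 14×30 + 13×70 + 11×50 = 1880.

1880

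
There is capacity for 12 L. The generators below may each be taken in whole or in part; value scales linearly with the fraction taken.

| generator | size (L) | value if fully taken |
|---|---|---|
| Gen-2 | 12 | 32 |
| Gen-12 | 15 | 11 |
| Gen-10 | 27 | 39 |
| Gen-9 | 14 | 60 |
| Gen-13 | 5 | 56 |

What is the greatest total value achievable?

86

Sort by value density: Gen-13 56/5≈11.2, Gen-9 60/14≈4.29, Gen-2 32/12≈2.67, Gen-10 39/27≈1.44, Gen-12 11/15≈0.733.
Take all of Gen-13 (5 L, value 56) ; 7 L left.
Fill the last 7 L with part of Gen-9: 7/14 of it earns 30.
Total value = 86.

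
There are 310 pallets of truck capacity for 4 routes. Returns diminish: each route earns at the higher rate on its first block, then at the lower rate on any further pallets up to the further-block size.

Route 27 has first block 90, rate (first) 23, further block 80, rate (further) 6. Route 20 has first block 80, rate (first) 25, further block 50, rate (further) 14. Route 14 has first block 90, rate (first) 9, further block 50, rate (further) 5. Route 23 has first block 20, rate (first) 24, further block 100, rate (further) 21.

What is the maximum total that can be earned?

6930

Order all 8 blocks by rate: Route 20/T1 25 > Route 23/T1 24 > Route 27/T1 23 > Route 23/T2 21 > Route 20/T2 14 > Route 14/T1 9 > Route 27/T2 6 > Route 14/T2 5.
Fill Route 20 T1 block (80 at 25) ; 230 left.
Fill Route 23 T1 block (20 at 24) ; 210 left.
Route 27 T1 at 23: fill all 90 ; 120 left.
Route 23/T2 (21): +100 ; 20 left.
Route 20/T2: +20 of 50 at 14; pool empty.
Total = 25×80 + 24×20 + 23×90 + 21×100 + 14×20 = 6930.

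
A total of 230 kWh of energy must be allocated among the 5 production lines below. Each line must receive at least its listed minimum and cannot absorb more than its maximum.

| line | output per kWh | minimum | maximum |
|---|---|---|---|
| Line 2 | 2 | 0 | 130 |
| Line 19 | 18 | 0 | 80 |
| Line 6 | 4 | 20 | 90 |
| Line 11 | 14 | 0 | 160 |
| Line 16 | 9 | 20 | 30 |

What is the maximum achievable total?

3240

Meeting every minimum uses 0+0+20+0+20 = 40 kWh, leaving 190.
Order the production lines by output per kWh: Line 19 18 > Line 11 14 > Line 16 9 > Line 6 4 > Line 2 2.
Line 19 takes 80 more to reach its cap of 80 → 110 left.
Line 11: +110 (room for 160) → 110. Pool exhausted.
Total = 18×80 + 4×20 + 14×110 + 9×20 = 3240.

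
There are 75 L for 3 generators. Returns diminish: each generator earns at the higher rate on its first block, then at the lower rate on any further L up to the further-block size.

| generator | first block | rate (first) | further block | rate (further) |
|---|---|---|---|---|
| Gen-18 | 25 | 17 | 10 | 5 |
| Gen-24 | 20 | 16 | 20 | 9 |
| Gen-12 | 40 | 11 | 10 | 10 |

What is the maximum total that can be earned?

1075

Treat each block as its own option and order by rate: Gen-18/tier1 17 > Gen-24/tier1 16 > Gen-12/tier1 11 > Gen-12/tier2 10 > Gen-24/tier2 9 > Gen-18/tier2 5.
Fill Gen-18 tier1 block (25 at 17) ; 50 left.
Gen-24/tier1 (16): +20 ; 30 left.
Gen-12 tier1 at 11: only 30 left, fill 30.
Total = 17×25 + 16×20 + 11×30 = 1075.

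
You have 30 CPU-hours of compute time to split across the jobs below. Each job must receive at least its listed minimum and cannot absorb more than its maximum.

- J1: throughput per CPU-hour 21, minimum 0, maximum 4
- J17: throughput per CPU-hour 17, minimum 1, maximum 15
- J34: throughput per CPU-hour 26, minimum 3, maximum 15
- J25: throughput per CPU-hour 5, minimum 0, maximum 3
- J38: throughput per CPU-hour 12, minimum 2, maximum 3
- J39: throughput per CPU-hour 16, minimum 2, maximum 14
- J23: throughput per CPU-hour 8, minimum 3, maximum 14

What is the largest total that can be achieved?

Meeting every minimum uses 0+1+3+0+2+2+3 = 11 CPU-hours, leaving 19.
Rank by throughput per CPU-hour: J34 26 > J1 21 > J17 17 > J39 16 > J38 12 > J23 8 > J25 5.
J34: +12 to 15 (cap) ; 7 left.
J1 takes 4 more to reach its cap of 4 ; 3 left.
J17: +3 (room for 14) → 4. Pool exhausted.
Total = 21×4 + 17×4 + 26×15 + 12×2 + 16×2 + 8×3 = 622.

622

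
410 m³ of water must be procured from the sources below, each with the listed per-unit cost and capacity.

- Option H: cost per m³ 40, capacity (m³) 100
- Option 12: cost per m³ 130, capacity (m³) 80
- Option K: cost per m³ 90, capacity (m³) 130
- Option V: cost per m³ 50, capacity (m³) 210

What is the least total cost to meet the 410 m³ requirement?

Cheapest first:
Option H at 40: take all 100 m³ — 310 still needed.
Option V (50): use full 210 — 100 m³ to go.
Option K (90): take the remaining 100 — done.
Option 12: unused.
Cost = 100×40 + 210×50 + 100×90 = 23500.

23500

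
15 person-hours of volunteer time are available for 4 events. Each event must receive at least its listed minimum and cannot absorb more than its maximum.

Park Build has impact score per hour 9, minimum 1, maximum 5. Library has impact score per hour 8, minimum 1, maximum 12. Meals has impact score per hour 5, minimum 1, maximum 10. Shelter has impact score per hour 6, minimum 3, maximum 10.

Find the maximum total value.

Meeting every minimum uses 1+1+1+3 = 6 person-hours, leaving 9.
Order the events by impact score per hour: Park Build 9 > Library 8 > Shelter 6 > Meals 5.
Give Park Build 4 more to hit its cap of 5 ; 5 left.
Library has room for 11 more but only 5 remain, so it gets 6.
Total = 9×5 + 8×6 + 5×1 + 6×3 = 116.

116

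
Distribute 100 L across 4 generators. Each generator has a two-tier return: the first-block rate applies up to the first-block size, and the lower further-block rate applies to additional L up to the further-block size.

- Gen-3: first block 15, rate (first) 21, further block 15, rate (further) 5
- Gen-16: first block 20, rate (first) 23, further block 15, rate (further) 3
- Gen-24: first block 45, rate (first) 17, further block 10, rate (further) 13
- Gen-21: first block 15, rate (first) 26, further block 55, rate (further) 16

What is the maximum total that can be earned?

2010

Treat each block as its own option and order by rate: Gen-21/tier1 26 > Gen-16/tier1 23 > Gen-3/tier1 21 > Gen-24/tier1 17 > Gen-21/tier2 16 > Gen-24/tier2 13 > Gen-3/tier2 5 > Gen-16/tier2 3.
Gen-21 tier1 at 26: fill all 15 → 85 left.
Gen-16 tier1 at 23: fill all 20 → 65 left.
Gen-3 tier1 at 21: fill all 15 → 50 left.
Fill Gen-24 tier1 block (45 at 17) → 5 left.
Gen-21/tier2: +5 of 55 at 16; pool empty.
Total = 26×15 + 23×20 + 21×15 + 17×45 + 16×5 = 2010.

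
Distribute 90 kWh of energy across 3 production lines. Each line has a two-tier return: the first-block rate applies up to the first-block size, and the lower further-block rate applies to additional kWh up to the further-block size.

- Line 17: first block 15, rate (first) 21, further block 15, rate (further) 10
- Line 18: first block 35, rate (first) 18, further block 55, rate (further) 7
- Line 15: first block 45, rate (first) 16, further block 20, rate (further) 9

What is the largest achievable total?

Rank every tier by rate: Line 17/first 21 > Line 18/first 18 > Line 15/first 16 > Line 17/second 10 > Line 15/second 9 > Line 18/second 7.
Fill Line 17 first block (15 at 21) ; 75 left.
Fill Line 18 first block (35 at 18) ; 40 left.
Line 15/first: +40 of 45 at 16; pool empty.
Total = 21×15 + 18×35 + 16×40 = 1585.

1585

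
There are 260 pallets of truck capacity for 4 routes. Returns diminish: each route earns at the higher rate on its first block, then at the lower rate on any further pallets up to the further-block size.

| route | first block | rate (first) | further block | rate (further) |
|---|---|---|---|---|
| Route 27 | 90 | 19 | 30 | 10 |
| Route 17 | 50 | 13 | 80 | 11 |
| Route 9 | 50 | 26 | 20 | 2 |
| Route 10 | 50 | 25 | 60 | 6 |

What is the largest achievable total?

5130

Treat each block as its own option and order by rate: Route 9/tier1 26 > Route 10/tier1 25 > Route 27/tier1 19 > Route 17/tier1 13 > Route 17/tier2 11 > Route 27/tier2 10 > Route 10/tier2 6 > Route 9/tier2 2.
Fill Route 9 tier1 block (50 at 26) → 210 left.
Fill Route 10 tier1 block (50 at 25) → 160 left.
Route 27 tier1 at 19: fill all 90 → 70 left.
Route 17/tier1 (13): +50 → 20 left.
Route 17/tier2: +20 of 80 at 11; pool empty.
Total = 26×50 + 25×50 + 19×90 + 13×50 + 11×20 = 5130.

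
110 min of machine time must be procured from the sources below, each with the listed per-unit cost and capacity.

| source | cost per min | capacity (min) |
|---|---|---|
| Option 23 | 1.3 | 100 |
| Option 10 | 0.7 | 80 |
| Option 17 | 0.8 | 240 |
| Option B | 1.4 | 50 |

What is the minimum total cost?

80

Fill from the cheapest source first.
Take 80 from Option 10 at 0.7 ; need 30 more.
Option 17 (0.8): take the remaining 30 ; done.
Option 23, Option B: unused.
Cost = 80×0.7 + 30×0.8 = 80.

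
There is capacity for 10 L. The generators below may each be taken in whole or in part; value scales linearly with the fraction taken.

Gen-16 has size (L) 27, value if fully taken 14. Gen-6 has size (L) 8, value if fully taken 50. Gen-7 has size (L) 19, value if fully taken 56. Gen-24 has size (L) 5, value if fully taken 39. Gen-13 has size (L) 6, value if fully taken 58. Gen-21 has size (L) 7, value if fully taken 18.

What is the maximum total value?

89.2

Rank by value-to-size ratio: Gen-13 58/6≈9.67, Gen-24 39/5≈7.8, Gen-6 50/8≈6.25, Gen-7 56/19≈2.95, Gen-21 18/7≈2.57, Gen-16 14/27≈0.519.
All 6 L of Gen-13 fit (value 58) → 4 remain.
Fill the last 4 L with part of Gen-24: 4/5 of it earns 31.2.
Total value = 89.2.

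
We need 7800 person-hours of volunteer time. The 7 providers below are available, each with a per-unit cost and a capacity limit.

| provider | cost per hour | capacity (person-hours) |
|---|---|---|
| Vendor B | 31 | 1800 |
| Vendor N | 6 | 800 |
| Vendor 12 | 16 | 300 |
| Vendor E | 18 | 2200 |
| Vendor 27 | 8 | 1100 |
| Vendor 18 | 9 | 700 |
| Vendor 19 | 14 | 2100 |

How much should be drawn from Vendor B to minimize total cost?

600

Use providers in increasing cost order.
Vendor N at 6: take all 800 person-hours ; 7000 still needed.
Take 1100 from Vendor 27 at 8 ; need 5900 more.
Take 700 from Vendor 18 at 9 ; need 5200 more.
Vendor 19 (14): use full 2100 ; 3100 person-hours to go.
Vendor 12 at 16: take all 300 person-hours ; 2800 still needed.
Vendor E at 18: take all 2200 person-hours ; 600 still needed.
Vendor B at 31: take 600 of its 1800 ; requirement met.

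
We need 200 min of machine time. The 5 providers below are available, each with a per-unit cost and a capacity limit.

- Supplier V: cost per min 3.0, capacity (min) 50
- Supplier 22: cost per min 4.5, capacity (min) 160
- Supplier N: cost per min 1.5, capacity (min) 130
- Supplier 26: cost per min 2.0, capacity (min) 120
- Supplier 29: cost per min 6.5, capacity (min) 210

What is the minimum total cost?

Fill from the cheapest provider first.
Supplier N (1.5): use full 130 ; 70 min to go.
Supplier 26 (2.0): take the remaining 70 ; done.
Supplier V, Supplier 22, Supplier 29: unused.
Cost = 130×1.5 + 70×2.0 = 335.

335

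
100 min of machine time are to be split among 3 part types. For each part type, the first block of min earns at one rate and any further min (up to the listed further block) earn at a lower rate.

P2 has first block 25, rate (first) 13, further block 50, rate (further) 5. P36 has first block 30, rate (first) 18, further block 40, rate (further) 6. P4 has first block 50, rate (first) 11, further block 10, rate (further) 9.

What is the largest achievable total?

1360

Order all 6 blocks by rate: P36/first 18 > P2/first 13 > P4/first 11 > P4/second 9 > P36/second 6 > P2/second 5.
Fill P36 first block (30 at 18) — 70 left.
Fill P2 first block (25 at 13) — 45 left.
45 remain; put them into P4 first at 11.
Total = 18×30 + 13×25 + 11×45 = 1360.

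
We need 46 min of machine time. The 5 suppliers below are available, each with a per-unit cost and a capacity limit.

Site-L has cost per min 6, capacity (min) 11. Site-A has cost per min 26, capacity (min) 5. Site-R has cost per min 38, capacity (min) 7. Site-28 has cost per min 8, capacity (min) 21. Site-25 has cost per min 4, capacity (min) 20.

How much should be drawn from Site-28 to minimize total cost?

15

Use suppliers in increasing cost order.
Site-25 at 4: take all 20 min → 26 still needed.
Site-L at 6: take all 11 min → 15 still needed.
Take 15 from Site-28 at 8 to finish.
Site-A, Site-R: unused.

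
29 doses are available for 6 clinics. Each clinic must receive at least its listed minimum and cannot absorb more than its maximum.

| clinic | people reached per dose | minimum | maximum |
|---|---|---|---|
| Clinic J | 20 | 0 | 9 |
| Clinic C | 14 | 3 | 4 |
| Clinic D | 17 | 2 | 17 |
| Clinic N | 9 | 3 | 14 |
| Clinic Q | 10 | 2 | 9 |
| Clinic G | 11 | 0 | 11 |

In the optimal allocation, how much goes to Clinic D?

Meeting every minimum uses 0+3+2+3+2+0 = 10 doses, leaving 19.
Highest people reached per dose first: Clinic J 20 > Clinic D 17 > Clinic C 14 > Clinic G 11 > Clinic Q 10 > Clinic N 9.
Clinic J: +9 to 9 (cap) ; 10 left.
Clinic D has room for 15 more but only 10 remain, so it gets 12.

12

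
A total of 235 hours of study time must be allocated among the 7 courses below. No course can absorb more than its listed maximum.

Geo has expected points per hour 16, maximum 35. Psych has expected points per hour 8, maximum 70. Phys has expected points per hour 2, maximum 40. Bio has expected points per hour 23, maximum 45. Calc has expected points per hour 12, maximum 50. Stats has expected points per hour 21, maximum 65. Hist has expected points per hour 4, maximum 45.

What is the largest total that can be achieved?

3880

Highest expected points per hour first: Bio 23 > Stats 21 > Geo 16 > Calc 12 > Psych 8 > Hist 4 > Phys 2.
Bio takes 45 to reach its cap of 45 → 190 left.
Stats: +65 to 65 (cap) → 125 left.
Give Geo 35 to hit its cap of 35 → 90 left.
Calc takes 50 to reach its cap of 50 → 40 left.
Psych has room for 70 but only 40 remain, so it gets 40.
Total = 16×35 + 8×40 + 23×45 + 12×50 + 21×65 = 3880.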